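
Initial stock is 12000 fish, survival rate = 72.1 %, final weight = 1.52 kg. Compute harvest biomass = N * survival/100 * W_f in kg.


Survivors = 12000 * 72.1/100 = 8652 fish
Harvest biomass = survivors * W_f = 8652 * 1.52 = 13151.04 kg

13151.04 kg


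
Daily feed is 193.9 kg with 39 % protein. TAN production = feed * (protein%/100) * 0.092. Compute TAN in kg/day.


Protein in feed = 193.9 * 39/100 = 75.621 kg/day
TAN = protein * 0.092 = 75.621 * 0.092 = 6.957132 kg/day

6.957132 kg/day


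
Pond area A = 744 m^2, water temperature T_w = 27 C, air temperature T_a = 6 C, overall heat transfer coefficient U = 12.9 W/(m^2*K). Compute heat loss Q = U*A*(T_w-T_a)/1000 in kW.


Temperature difference dT = 27 - 6 = 21 K
Heat loss (W) = U * A * dT = 12.9 * 744 * 21 = 201549.6 W
Convert to kW: 201549.6 / 1000 = 201.5496 kW

201.5496 kW


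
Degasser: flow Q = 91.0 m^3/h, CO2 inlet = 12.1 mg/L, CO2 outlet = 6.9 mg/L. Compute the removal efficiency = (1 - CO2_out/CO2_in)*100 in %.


CO2_out / CO2_in = 6.9 / 12.1 = 0.57024793
Fraction remaining = 0.57024793
efficiency = (1 - 0.57024793) * 100 = 42.9752 %

42.9752 %


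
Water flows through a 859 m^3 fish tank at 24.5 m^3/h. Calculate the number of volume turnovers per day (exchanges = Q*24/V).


Daily flow volume = 24.5 m^3/h * 24 h = 588 m^3/day
Exchanges = daily flow / tank volume = 588 / 859 = 0.684517 exchanges/day

0.684517 exchanges/day


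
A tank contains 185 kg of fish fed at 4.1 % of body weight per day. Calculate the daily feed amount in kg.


Feeding rate fraction = 4.1% / 100 = 0.041
Daily feed = 185 kg * 0.041 = 7.585 kg/day

7.585 kg/day


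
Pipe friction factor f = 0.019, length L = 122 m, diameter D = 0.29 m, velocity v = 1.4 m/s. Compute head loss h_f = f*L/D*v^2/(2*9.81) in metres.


v^2 = 1.4^2 = 1.96 m^2/s^2
L/D = 122/0.29 = 420.68966
h_f = f*(L/D)*v^2/(2g) = 0.019 * 420.68966 * 1.96 / 19.62 = 0.798496 m

0.798496 m


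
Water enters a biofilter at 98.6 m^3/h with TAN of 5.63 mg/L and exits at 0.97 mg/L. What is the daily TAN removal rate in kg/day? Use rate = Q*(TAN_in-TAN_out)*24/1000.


Concentration drop: TAN_in - TAN_out = 5.63 - 0.97 = 4.66 mg/L
Hourly TAN removed = Q * dTAN = 98.6 m^3/h * 4.66 mg/L = 459.476 g/h  (m^3/h * mg/L = g/h)
Daily TAN removed = 459.476 * 24 = 11027.424 g/day
Convert to kg/day: 11027.424 / 1000 = 11.027424 kg/day

11.027424 kg/day


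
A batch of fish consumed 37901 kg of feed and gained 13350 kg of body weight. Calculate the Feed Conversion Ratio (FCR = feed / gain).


FCR = feed consumed / weight gained
FCR = 37901 kg / 13350 kg = 2.83903

2.83903


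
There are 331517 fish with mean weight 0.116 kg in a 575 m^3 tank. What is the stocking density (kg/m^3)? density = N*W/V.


Total biomass = 331517 fish * 0.116 kg = 38455.972 kg
Density = total biomass / volume = 38455.972 / 575 = 66.88 kg/m^3

66.88 kg/m^3


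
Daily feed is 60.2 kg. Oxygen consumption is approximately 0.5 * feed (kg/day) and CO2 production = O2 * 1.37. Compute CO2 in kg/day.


O2 = 60.2 * 0.5 = 30.1
CO2 = 30.1 * 1.37 = 41.237

41.237 kg/day


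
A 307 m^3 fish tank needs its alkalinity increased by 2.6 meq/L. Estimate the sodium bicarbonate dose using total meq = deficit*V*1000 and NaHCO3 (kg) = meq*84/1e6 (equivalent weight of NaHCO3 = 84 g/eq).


Tank volume in L = 307 m^3 * 1000 = 307000 L
Total meq required = 2.6 meq/L * 307000 L = 798200 meq
NaHCO3 mass = 798200 meq * 84 mg/meq / 1e6 = 67.0488 kg

67.0488 kg


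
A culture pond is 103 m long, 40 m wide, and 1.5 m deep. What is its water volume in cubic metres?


Base area = L * W = 103 * 40 = 4120 m^2
Volume = area * depth = 4120 * 1.5 = 6180 m^3

6180 m^3


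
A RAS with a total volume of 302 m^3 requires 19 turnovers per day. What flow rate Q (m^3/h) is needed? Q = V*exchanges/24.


Daily recirculation volume = 302 m^3 * 19 = 5738 m^3/day
Flow rate Q = daily volume / 24 h = 5738 / 24 = 239.083 m^3/h

239.083 m^3/h


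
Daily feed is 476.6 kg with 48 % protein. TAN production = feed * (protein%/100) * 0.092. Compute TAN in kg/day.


Protein in feed = 476.6 * 48/100 = 228.768 kg/day
TAN = protein * 0.092 = 228.768 * 0.092 = 21.046656 kg/day

21.046656 kg/day


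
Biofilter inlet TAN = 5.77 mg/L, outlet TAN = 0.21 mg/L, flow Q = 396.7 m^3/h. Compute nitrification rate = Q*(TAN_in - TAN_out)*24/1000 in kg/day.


Concentration drop: TAN_in - TAN_out = 5.77 - 0.21 = 5.56 mg/L
Hourly TAN removed = Q * dTAN = 396.7 m^3/h * 5.56 mg/L = 2205.652 g/h  (m^3/h * mg/L = g/h)
Daily TAN removed = 2205.652 * 24 = 52935.648 g/day
Convert to kg/day: 52935.648 / 1000 = 52.935648 kg/day

52.935648 kg/day


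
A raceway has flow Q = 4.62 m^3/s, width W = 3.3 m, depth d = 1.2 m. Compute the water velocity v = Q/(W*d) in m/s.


Cross-sectional area = W * d = 3.3 * 1.2 = 3.96 m^2
Velocity = Q / A = 4.62 / 3.96 = 1.16667 m/s

1.16667 m/s


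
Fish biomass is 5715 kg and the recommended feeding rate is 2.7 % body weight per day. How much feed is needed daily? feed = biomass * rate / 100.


Feeding rate fraction = 2.7% / 100 = 0.027
Daily feed = 5715 kg * 0.027 = 154.305 kg/day

154.305 kg/day


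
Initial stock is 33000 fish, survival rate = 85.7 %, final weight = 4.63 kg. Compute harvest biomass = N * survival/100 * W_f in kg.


Survivors = 33000 * 85.7/100 = 28281 fish
Harvest biomass = survivors * W_f = 28281 * 4.63 = 130941.03 kg

130941.03 kg


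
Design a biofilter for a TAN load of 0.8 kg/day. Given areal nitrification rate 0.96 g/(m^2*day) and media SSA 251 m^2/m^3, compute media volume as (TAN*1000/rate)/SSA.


A = 0.8*1000 / 0.96 = 833.33333 m^2
V = 833.33333 / 251 = 3.32005

3.32005 m^3


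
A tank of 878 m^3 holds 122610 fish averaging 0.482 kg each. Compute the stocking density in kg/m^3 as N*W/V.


Total biomass = 122610 fish * 0.482 kg = 59098.02 kg
Density = total biomass / volume = 59098.02 / 878 = 67.3098 kg/m^3

67.3098 kg/m^3


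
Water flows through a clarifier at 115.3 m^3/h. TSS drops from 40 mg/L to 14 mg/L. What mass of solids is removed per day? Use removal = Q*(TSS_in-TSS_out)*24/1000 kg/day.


Concentration drop: TSS_in - TSS_out = 40 - 14 = 26 mg/L
Hourly solids removed = Q * dTSS = 115.3 m^3/h * 26 mg/L = 2997.8 g/h  (m^3/h * mg/L = g/h)
Daily solids removed = 2997.8 * 24 = 71947.2 g/day
Convert g to kg: 71947.2 / 1000 = 71.9472 kg/day

71.9472 kg/day


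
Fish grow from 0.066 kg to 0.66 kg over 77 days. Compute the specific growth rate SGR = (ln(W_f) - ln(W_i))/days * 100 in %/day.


ln(W_f) = ln(0.66) = -0.41551544
ln(W_i) = ln(0.066) = -2.7181005
ln(W_f) - ln(W_i) = -0.41551544 - -2.7181005 = 2.3025851
SGR = 2.3025851 / 77 * 100 = 2.99037 %/day

2.99037 %/day


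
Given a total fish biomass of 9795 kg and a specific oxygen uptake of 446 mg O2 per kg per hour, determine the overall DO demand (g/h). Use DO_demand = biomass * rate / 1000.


Total O2 consumption (mg/h) = 9795 kg * 446 mg/(kg*h) = 4368570 mg/h
Convert to g/h: 4368570 / 1000 = 4368.57 g/h

4368.57 g/h


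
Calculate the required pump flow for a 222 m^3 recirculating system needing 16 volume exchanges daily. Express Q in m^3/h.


Daily recirculation volume = 222 m^3 * 16 = 3552 m^3/day
Flow rate Q = daily volume / 24 h = 3552 / 24 = 148 m^3/h

148 m^3/h


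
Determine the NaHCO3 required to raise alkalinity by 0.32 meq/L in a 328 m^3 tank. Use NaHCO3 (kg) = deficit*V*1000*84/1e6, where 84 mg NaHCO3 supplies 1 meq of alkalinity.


Tank volume in L = 328 m^3 * 1000 = 328000 L
Total meq required = 0.32 meq/L * 328000 L = 104960 meq
NaHCO3 mass = 104960 meq * 84 mg/meq / 1e6 = 8.81664 kg

8.81664 kg


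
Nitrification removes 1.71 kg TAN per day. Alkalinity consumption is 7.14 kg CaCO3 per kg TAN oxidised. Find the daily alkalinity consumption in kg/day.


Alkalinity factor: 7.14 kg CaCO3 consumed per kg TAN nitrified
alk = 1.71 kg TAN * 7.14 = 12.2094 kg CaCO3/day

12.2094 kg CaCO3/day


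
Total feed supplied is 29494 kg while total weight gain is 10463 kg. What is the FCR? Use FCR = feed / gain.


FCR = feed consumed / weight gained
FCR = 29494 kg / 10463 kg = 2.81889

2.81889


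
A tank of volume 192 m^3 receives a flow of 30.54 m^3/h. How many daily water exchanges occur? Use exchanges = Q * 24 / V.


Daily flow volume = 30.54 m^3/h * 24 h = 732.96 m^3/day
Exchanges = daily flow / tank volume = 732.96 / 192 = 3.8175 exchanges/day

3.8175 exchanges/day


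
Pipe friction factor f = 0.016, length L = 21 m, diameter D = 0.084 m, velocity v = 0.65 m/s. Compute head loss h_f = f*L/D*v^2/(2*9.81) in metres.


v^2 = 0.65^2 = 0.4225 m^2/s^2
L/D = 21/0.084 = 250
h_f = f*(L/D)*v^2/(2g) = 0.016 * 250 * 0.4225 / 19.62 = 0.0861366 m

0.0861366 m


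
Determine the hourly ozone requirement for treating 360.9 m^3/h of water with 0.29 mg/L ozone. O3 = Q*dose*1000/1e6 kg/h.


O3 demand (mg/h) = Q * dose * 1000 = 360.9 * 0.29 * 1000 = 104661 mg/h
Convert mg to kg: 104661 / 1e6 = 0.104661 kg/h

0.104661 kg/h


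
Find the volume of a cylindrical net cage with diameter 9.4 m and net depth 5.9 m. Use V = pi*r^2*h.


r = d/2 = 9.4/2 = 4.7 m
Base area = pi*r^2 = pi*4.7^2 = 69.397782 m^2
Volume = 69.397782 * 5.9 = 409.447 m^3

409.447 m^3


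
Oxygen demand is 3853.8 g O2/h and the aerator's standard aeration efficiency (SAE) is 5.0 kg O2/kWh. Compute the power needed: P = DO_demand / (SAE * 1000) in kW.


SAE in g O2/kWh = 5.0 * 1000 = 5000 g/kWh
P = DO_demand / SAE_g = 3853.8 / 5000 = 0.77076 kW

0.77076 kW


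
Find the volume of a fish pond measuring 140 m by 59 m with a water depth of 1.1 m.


Base area = L * W = 140 * 59 = 8260 m^2
Volume = area * depth = 8260 * 1.1 = 9086 m^3

9086 m^3


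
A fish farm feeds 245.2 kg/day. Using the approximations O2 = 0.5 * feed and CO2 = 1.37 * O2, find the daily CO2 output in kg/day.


O2 = 245.2 * 0.5 = 122.6
CO2 = 122.6 * 1.37 = 167.962

167.962 kg/day


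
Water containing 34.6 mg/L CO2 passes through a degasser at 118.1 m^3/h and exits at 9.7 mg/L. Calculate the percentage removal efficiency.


CO2_out / CO2_in = 9.7 / 34.6 = 0.28034682
Fraction remaining = 0.28034682
efficiency = (1 - 0.28034682) * 100 = 71.9653 %

71.9653 %


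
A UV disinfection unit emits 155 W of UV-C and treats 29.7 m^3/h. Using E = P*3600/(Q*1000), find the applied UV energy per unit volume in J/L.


Energy delivered per hour = 155 W * 3600 s = 558000 J/h
Volume treated per hour = 29.7 m^3/h * 1000 = 29700 L/h
dose = 558000 / 29700 = 18.7879 J/L

18.7879 J/L


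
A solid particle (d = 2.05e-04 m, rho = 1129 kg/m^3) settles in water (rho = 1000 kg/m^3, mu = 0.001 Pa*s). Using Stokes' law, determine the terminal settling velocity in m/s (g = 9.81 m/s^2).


Density difference: rho_p - rho_f = 1129 - 1000 = 129 kg/m^3
d^2 = (2.05e-04)^2 = 4.2025e-08 m^2
Numerator = (rho_p - rho_f) * g * d^2 = 129 * 9.81 * 4.2025e-08 = 5.3182217e-05
Denominator = 18 * mu = 18 * 0.001 = 0.018
v_s = 5.3182217e-05 / 0.018 = 0.00295457 m/s
Check: Re = rho_f * v_s * d / mu = 1000 * 0.00295457 * 2.05e-04 / 0.001 = 0.606 < 1, so Stokes' law applies.

0.00295457 m/s


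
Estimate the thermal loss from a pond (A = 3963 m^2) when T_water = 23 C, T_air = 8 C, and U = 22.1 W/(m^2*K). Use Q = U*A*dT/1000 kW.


Temperature difference dT = 23 - 8 = 15 K
Heat loss (W) = U * A * dT = 22.1 * 3963 * 15 = 1313734.5 W
Convert to kW: 1313734.5 / 1000 = 1313.7345 kW

1313.7345 kW


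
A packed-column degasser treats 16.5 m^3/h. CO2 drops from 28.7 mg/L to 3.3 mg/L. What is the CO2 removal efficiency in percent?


CO2_out / CO2_in = 3.3 / 28.7 = 0.11498258
Fraction remaining = 0.11498258
efficiency = (1 - 0.11498258) * 100 = 88.5017 %

88.5017 %


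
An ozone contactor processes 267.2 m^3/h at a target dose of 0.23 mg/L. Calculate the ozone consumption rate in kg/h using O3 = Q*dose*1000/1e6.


O3 demand (mg/h) = Q * dose * 1000 = 267.2 * 0.23 * 1000 = 61456 mg/h
Convert mg to kg: 61456 / 1e6 = 0.061456 kg/h

0.061456 kg/h


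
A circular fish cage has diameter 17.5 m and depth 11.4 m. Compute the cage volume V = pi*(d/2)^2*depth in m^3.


r = d/2 = 17.5/2 = 8.75 m
Base area = pi*r^2 = pi*8.75^2 = 240.52819 m^2
Volume = 240.52819 * 11.4 = 2742.02 m^3

2742.02 m^3


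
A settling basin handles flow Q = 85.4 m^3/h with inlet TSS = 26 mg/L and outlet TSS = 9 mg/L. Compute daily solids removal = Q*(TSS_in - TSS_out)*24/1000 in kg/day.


Concentration drop: TSS_in - TSS_out = 26 - 9 = 17 mg/L
Hourly solids removed = Q * dTSS = 85.4 m^3/h * 17 mg/L = 1451.8 g/h  (m^3/h * mg/L = g/h)
Daily solids removed = 1451.8 * 24 = 34843.2 g/day
Convert g to kg: 34843.2 / 1000 = 34.8432 kg/day

34.8432 kg/day


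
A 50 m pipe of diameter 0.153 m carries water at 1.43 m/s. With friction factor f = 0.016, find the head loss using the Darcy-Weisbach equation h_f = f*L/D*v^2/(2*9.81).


v^2 = 1.43^2 = 2.0449 m^2/s^2
L/D = 50/0.153 = 326.79739
h_f = f*(L/D)*v^2/(2g) = 0.016 * 326.79739 * 2.0449 / 19.62 = 0.544969 m

0.544969 m


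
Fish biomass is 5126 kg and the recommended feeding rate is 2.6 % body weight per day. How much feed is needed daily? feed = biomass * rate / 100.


Feeding rate fraction = 2.6% / 100 = 0.026
Daily feed = 5126 kg * 0.026 = 133.276 kg/day

133.276 kg/day


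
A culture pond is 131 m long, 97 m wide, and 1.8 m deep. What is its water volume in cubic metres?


Base area = L * W = 131 * 97 = 12707 m^2
Volume = area * depth = 12707 * 1.8 = 22872.6 m^3

22872.6 m^3


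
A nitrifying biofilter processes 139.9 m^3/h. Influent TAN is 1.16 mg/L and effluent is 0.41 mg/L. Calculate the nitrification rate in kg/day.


Concentration drop: TAN_in - TAN_out = 1.16 - 0.41 = 0.75 mg/L
Hourly TAN removed = Q * dTAN = 139.9 m^3/h * 0.75 mg/L = 104.925 g/h  (m^3/h * mg/L = g/h)
Daily TAN removed = 104.925 * 24 = 2518.2 g/day
Convert to kg/day: 2518.2 / 1000 = 2.5182 kg/day

2.5182 kg/day


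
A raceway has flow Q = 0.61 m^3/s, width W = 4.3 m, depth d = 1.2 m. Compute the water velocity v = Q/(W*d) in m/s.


Cross-sectional area = W * d = 4.3 * 1.2 = 5.16 m^2
Velocity = Q / A = 0.61 / 5.16 = 0.118217 m/s

0.118217 m/s


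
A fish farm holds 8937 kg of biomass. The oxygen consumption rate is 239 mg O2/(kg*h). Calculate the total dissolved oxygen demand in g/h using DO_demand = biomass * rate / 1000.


Total O2 consumption (mg/h) = 8937 kg * 239 mg/(kg*h) = 2135943 mg/h
Convert to g/h: 2135943 / 1000 = 2135.943 g/h

2135.943 g/h


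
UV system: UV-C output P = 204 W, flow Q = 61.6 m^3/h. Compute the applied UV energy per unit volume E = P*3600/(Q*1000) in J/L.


Energy delivered per hour = 204 W * 3600 s = 734400 J/h
Volume treated per hour = 61.6 m^3/h * 1000 = 61600 L/h
dose = 734400 / 61600 = 11.9221 J/L

11.9221 J/L


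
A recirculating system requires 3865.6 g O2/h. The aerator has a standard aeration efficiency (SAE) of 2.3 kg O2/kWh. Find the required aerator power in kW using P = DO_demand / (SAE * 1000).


SAE in g O2/kWh = 2.3 * 1000 = 2300 g/kWh
P = DO_demand / SAE_g = 3865.6 / 2300 = 1.6807 kW

1.6807 kW


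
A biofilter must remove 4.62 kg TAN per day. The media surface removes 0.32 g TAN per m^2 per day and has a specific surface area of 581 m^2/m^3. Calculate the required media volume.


A = 4.62*1000 / 0.32 = 14437.5 m^2
V = 14437.5 / 581 = 24.8494

24.8494 m^3


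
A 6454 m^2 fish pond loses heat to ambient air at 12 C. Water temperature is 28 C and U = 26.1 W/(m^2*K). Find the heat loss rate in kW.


Temperature difference dT = 28 - 12 = 16 K
Heat loss (W) = U * A * dT = 26.1 * 6454 * 16 = 2695190.4 W
Convert to kW: 2695190.4 / 1000 = 2695.1904 kW

2695.1904 kW


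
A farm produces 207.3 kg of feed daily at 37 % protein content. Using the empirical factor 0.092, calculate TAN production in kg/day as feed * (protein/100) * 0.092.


Protein in feed = 207.3 * 37/100 = 76.701 kg/day
TAN = protein * 0.092 = 76.701 * 0.092 = 7.056492 kg/day

7.056492 kg/day


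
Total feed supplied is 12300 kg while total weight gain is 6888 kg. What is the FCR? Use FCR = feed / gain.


FCR = feed consumed / weight gained
FCR = 12300 kg / 6888 kg = 1.78571

1.78571


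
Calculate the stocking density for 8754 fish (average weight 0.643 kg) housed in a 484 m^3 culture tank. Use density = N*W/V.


Total biomass = 8754 fish * 0.643 kg = 5628.822 kg
Density = total biomass / volume = 5628.822 / 484 = 11.6298 kg/m^3

11.6298 kg/m^3


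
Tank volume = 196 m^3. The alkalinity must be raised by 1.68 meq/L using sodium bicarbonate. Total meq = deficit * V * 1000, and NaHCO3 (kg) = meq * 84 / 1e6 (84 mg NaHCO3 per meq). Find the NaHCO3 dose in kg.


Tank volume in L = 196 m^3 * 1000 = 196000 L
Total meq required = 1.68 meq/L * 196000 L = 329280 meq
NaHCO3 mass = 329280 meq * 84 mg/meq / 1e6 = 27.6595 kg

27.6595 kg


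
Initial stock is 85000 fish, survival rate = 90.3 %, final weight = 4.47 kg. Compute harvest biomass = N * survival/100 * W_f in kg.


Survivors = 85000 * 90.3/100 = 76755 fish
Harvest biomass = survivors * W_f = 76755 * 4.47 = 343094.85 kg

343094.85 kg


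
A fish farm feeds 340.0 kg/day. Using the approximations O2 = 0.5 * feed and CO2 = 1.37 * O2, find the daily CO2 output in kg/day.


O2 = 340.0 * 0.5 = 170
CO2 = 170 * 1.37 = 232.9

232.9 kg/day


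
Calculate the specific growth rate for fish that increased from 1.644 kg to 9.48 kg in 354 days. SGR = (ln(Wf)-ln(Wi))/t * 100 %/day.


ln(W_f) = ln(9.48) = 2.2491843
ln(W_i) = ln(1.644) = 0.4971323
ln(W_f) - ln(W_i) = 2.2491843 - 0.4971323 = 1.752052
SGR = 1.752052 / 354 * 100 = 0.49493 %/day

0.49493 %/day


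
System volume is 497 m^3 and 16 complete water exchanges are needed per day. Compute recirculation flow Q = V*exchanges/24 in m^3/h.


Daily recirculation volume = 497 m^3 * 16 = 7952 m^3/day
Flow rate Q = daily volume / 24 h = 7952 / 24 = 331.333 m^3/h

331.333 m^3/h


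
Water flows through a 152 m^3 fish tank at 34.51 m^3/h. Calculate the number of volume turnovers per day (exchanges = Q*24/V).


Daily flow volume = 34.51 m^3/h * 24 h = 828.24 m^3/day
Exchanges = daily flow / tank volume = 828.24 / 152 = 5.44895 exchanges/day

5.44895 exchanges/day


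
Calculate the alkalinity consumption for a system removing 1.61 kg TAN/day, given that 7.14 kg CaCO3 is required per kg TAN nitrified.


Alkalinity factor: 7.14 kg CaCO3 consumed per kg TAN nitrified
alk = 1.61 kg TAN * 7.14 = 11.4954 kg CaCO3/day

11.4954 kg CaCO3/day


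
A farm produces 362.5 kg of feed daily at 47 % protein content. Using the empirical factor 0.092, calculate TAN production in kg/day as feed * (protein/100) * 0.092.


Protein in feed = 362.5 * 47/100 = 170.375 kg/day
TAN = protein * 0.092 = 170.375 * 0.092 = 15.6745 kg/day

15.6745 kg/day


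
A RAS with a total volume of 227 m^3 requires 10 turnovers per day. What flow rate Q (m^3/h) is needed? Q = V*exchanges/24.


Daily recirculation volume = 227 m^3 * 10 = 2270 m^3/day
Flow rate Q = daily volume / 24 h = 2270 / 24 = 94.5833 m^3/h

94.5833 m^3/h


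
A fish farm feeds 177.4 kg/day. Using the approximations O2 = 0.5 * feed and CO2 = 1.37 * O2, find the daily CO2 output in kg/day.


O2 = 177.4 * 0.5 = 88.7
CO2 = 88.7 * 1.37 = 121.519

121.519 kg/day


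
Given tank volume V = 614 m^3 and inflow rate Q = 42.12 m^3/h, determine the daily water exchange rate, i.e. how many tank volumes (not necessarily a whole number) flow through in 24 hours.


Daily flow volume = 42.12 m^3/h * 24 h = 1010.88 m^3/day
Exchanges = daily flow / tank volume = 1010.88 / 614 = 1.64638 exchanges/day

1.64638 exchanges/day


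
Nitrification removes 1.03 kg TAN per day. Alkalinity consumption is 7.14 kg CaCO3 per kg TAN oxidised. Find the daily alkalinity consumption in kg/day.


Alkalinity factor: 7.14 kg CaCO3 consumed per kg TAN nitrified
alk = 1.03 kg TAN * 7.14 = 7.3542 kg CaCO3/day

7.3542 kg CaCO3/day


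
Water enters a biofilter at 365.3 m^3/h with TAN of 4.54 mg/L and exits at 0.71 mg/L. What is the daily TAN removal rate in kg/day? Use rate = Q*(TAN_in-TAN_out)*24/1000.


Concentration drop: TAN_in - TAN_out = 4.54 - 0.71 = 3.83 mg/L
Hourly TAN removed = Q * dTAN = 365.3 m^3/h * 3.83 mg/L = 1399.099 g/h  (m^3/h * mg/L = g/h)
Daily TAN removed = 1399.099 * 24 = 33578.376 g/day
Convert to kg/day: 33578.376 / 1000 = 33.578376 kg/day

33.578376 kg/day


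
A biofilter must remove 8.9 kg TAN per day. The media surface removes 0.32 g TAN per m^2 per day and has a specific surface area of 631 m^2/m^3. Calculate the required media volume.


A = 8.9*1000 / 0.32 = 27812.5 m^2
V = 27812.5 / 631 = 44.0769

44.0769 m^3


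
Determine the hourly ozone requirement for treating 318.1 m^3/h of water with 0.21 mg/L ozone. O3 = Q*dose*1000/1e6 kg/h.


O3 demand (mg/h) = Q * dose * 1000 = 318.1 * 0.21 * 1000 = 66801 mg/h
Convert mg to kg: 66801 / 1e6 = 0.066801 kg/h

0.066801 kg/h


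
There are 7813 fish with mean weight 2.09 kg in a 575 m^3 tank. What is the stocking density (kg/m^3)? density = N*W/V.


Total biomass = 7813 fish * 2.09 kg = 16329.17 kg
Density = total biomass / volume = 16329.17 / 575 = 28.3986 kg/m^3

28.3986 kg/m^3


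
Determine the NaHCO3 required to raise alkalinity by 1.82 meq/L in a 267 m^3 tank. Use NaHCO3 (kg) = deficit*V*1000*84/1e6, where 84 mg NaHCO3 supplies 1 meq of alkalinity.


Tank volume in L = 267 m^3 * 1000 = 267000 L
Total meq required = 1.82 meq/L * 267000 L = 485940 meq
NaHCO3 mass = 485940 meq * 84 mg/meq / 1e6 = 40.819 kg

40.819 kg


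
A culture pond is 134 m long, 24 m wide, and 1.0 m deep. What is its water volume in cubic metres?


Base area = L * W = 134 * 24 = 3216 m^2
Volume = area * depth = 3216 * 1.0 = 3216 m^3

3216 m^3


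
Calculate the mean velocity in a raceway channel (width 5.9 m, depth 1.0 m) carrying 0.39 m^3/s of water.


Cross-sectional area = W * d = 5.9 * 1.0 = 5.9 m^2
Velocity = Q / A = 0.39 / 5.9 = 0.0661017 m/s

0.0661017 m/s


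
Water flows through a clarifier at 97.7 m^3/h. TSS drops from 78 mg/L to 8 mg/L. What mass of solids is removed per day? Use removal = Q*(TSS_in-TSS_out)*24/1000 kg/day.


Concentration drop: TSS_in - TSS_out = 78 - 8 = 70 mg/L
Hourly solids removed = Q * dTSS = 97.7 m^3/h * 70 mg/L = 6839 g/h  (m^3/h * mg/L = g/h)
Daily solids removed = 6839 * 24 = 164136 g/day
Convert g to kg: 164136 / 1000 = 164.136 kg/day

164.136 kg/day


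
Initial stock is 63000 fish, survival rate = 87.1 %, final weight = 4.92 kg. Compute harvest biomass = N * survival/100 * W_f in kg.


Survivors = 63000 * 87.1/100 = 54873 fish
Harvest biomass = survivors * W_f = 54873 * 4.92 = 269975.16 kg

269975.16 kg


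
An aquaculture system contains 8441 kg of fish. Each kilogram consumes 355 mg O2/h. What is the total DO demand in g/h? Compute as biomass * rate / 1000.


Total O2 consumption (mg/h) = 8441 kg * 355 mg/(kg*h) = 2996555 mg/h
Convert to g/h: 2996555 / 1000 = 2996.555 g/h

2996.555 g/h


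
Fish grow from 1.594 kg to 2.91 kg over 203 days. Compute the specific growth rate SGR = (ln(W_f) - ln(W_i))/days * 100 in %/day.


ln(W_f) = ln(2.91) = 1.0681531
ln(W_i) = ln(1.594) = 0.46624658
ln(W_f) - ln(W_i) = 1.0681531 - 0.46624658 = 0.60190652
SGR = 0.60190652 / 203 * 100 = 0.296506 %/day

0.296506 %/day


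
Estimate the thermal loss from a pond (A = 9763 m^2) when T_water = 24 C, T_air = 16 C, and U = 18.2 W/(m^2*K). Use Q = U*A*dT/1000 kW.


Temperature difference dT = 24 - 16 = 8 K
Heat loss (W) = U * A * dT = 18.2 * 9763 * 8 = 1421492.8 W
Convert to kW: 1421492.8 / 1000 = 1421.4928 kW

1421.4928 kW


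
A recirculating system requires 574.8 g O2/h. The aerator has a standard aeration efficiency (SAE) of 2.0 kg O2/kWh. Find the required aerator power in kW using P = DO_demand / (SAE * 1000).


SAE in g O2/kWh = 2.0 * 1000 = 2000 g/kWh
P = DO_demand / SAE_g = 574.8 / 2000 = 0.2874 kW

0.2874 kW


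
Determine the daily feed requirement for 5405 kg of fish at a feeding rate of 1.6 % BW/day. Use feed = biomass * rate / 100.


Feeding rate fraction = 1.6% / 100 = 0.016
Daily feed = 5405 kg * 0.016 = 86.48 kg/day

86.48 kg/day


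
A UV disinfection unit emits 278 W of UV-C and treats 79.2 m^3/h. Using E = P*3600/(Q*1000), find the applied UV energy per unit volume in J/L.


Energy delivered per hour = 278 W * 3600 s = 1000800 J/h
Volume treated per hour = 79.2 m^3/h * 1000 = 79200 L/h
dose = 1000800 / 79200 = 12.6364 J/L

12.6364 J/L


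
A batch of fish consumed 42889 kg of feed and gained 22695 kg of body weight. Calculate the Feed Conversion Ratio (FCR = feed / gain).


FCR = feed consumed / weight gained
FCR = 42889 kg / 22695 kg = 1.8898

1.8898


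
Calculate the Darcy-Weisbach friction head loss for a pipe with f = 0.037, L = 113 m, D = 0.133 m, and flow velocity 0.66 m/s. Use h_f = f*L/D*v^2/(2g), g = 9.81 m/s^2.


v^2 = 0.66^2 = 0.4356 m^2/s^2
L/D = 113/0.133 = 849.62406
h_f = f*(L/D)*v^2/(2g) = 0.037 * 849.62406 * 0.4356 / 19.62 = 0.697939 m

0.697939 m


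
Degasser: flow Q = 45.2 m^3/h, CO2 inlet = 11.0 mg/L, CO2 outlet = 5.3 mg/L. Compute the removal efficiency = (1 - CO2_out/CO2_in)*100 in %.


CO2_out / CO2_in = 5.3 / 11.0 = 0.48181818
Fraction remaining = 0.48181818
efficiency = (1 - 0.48181818) * 100 = 51.8182 %

51.8182 %


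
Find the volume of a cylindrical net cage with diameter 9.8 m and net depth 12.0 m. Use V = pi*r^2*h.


r = d/2 = 9.8/2 = 4.9 m
Base area = pi*r^2 = pi*4.9^2 = 75.42964 m^2
Volume = 75.42964 * 12.0 = 905.156 m^3

905.156 m^3


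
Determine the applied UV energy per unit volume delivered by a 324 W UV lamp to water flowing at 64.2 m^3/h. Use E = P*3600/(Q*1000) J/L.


Energy delivered per hour = 324 W * 3600 s = 1166400 J/h
Volume treated per hour = 64.2 m^3/h * 1000 = 64200 L/h
dose = 1166400 / 64200 = 18.1682 J/L

18.1682 J/L


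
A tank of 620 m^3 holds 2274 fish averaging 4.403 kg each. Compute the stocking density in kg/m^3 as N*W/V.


Total biomass = 2274 fish * 4.403 kg = 10012.422 kg
Density = total biomass / volume = 10012.422 / 620 = 16.1491 kg/m^3

16.1491 kg/m^3


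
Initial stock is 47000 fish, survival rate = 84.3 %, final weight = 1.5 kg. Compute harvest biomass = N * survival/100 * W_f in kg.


Survivors = 47000 * 84.3/100 = 39621 fish
Harvest biomass = survivors * W_f = 39621 * 1.5 = 59431.5 kg

59431.5 kg


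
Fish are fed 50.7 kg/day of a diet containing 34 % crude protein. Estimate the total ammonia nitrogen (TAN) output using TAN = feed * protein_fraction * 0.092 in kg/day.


Protein in feed = 50.7 * 34/100 = 17.238 kg/day
TAN = protein * 0.092 = 17.238 * 0.092 = 1.585896 kg/day

1.585896 kg/day


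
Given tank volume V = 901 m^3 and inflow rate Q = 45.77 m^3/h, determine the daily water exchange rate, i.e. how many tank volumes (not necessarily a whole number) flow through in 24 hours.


Daily flow volume = 45.77 m^3/h * 24 h = 1098.48 m^3/day
Exchanges = daily flow / tank volume = 1098.48 / 901 = 1.21918 exchanges/day

1.21918 exchanges/day


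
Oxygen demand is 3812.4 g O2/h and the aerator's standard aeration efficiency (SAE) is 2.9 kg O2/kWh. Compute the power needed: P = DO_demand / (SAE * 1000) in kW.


SAE in g O2/kWh = 2.9 * 1000 = 2900 g/kWh
P = DO_demand / SAE_g = 3812.4 / 2900 = 1.31462 kW

1.31462 kW


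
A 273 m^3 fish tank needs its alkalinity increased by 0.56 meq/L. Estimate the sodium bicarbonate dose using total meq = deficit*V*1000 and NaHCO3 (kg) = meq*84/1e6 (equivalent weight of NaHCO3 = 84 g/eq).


Tank volume in L = 273 m^3 * 1000 = 273000 L
Total meq required = 0.56 meq/L * 273000 L = 152880 meq
NaHCO3 mass = 152880 meq * 84 mg/meq / 1e6 = 12.8419 kg

12.8419 kg


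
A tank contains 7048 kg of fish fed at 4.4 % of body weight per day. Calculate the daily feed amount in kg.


Feeding rate fraction = 4.4% / 100 = 0.044
Daily feed = 7048 kg * 0.044 = 310.112 kg/day

310.112 kg/day


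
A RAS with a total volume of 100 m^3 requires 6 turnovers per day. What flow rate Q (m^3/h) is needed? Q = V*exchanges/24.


Daily recirculation volume = 100 m^3 * 6 = 600 m^3/day
Flow rate Q = daily volume / 24 h = 600 / 24 = 25 m^3/h

25 m^3/h


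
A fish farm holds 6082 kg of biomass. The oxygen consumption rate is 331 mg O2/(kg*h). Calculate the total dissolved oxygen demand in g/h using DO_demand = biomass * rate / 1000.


Total O2 consumption (mg/h) = 6082 kg * 331 mg/(kg*h) = 2013142 mg/h
Convert to g/h: 2013142 / 1000 = 2013.142 g/h

2013.142 g/h


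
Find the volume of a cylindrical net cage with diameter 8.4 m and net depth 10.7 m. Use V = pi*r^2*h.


r = d/2 = 8.4/2 = 4.2 m
Base area = pi*r^2 = pi*4.2^2 = 55.417694 m^2
Volume = 55.417694 * 10.7 = 592.969 m^3

592.969 m^3


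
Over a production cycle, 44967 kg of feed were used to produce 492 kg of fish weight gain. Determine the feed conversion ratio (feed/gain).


FCR = feed consumed / weight gained
FCR = 44967 kg / 492 kg = 91.3963

91.3963


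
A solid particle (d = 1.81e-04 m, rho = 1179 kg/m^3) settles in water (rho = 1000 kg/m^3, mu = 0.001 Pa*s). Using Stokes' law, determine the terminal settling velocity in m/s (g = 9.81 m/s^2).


Density difference: rho_p - rho_f = 1179 - 1000 = 179 kg/m^3
d^2 = (1.81e-04)^2 = 3.2761e-08 m^2
Numerator = (rho_p - rho_f) * g * d^2 = 179 * 9.81 * 3.2761e-08 = 5.7527988e-05
Denominator = 18 * mu = 18 * 0.001 = 0.018
v_s = 5.7527988e-05 / 0.018 = 0.003196 m/s
Check: Re = rho_f * v_s * d / mu = 1000 * 0.003196 * 1.81e-04 / 0.001 = 0.578 < 1, so Stokes' law applies.

0.003196 m/s


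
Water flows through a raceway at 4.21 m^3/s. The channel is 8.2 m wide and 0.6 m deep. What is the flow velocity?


Cross-sectional area = W * d = 8.2 * 0.6 = 4.92 m^2
Velocity = Q / A = 4.21 / 4.92 = 0.855691 m/s

0.855691 m/s


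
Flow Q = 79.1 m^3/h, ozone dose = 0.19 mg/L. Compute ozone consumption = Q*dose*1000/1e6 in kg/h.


O3 demand (mg/h) = Q * dose * 1000 = 79.1 * 0.19 * 1000 = 15029 mg/h
Convert mg to kg: 15029 / 1e6 = 0.015029 kg/h

0.015029 kg/h


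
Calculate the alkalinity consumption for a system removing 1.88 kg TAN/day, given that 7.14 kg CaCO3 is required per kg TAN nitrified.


Alkalinity factor: 7.14 kg CaCO3 consumed per kg TAN nitrified
alk = 1.88 kg TAN * 7.14 = 13.4232 kg CaCO3/day

13.4232 kg CaCO3/day


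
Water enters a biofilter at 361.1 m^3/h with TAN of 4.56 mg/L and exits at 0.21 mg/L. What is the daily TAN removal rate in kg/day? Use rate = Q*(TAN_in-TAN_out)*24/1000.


Concentration drop: TAN_in - TAN_out = 4.56 - 0.21 = 4.35 mg/L
Hourly TAN removed = Q * dTAN = 361.1 m^3/h * 4.35 mg/L = 1570.785 g/h  (m^3/h * mg/L = g/h)
Daily TAN removed = 1570.785 * 24 = 37698.84 g/day
Convert to kg/day: 37698.84 / 1000 = 37.69884 kg/day

37.69884 kg/day


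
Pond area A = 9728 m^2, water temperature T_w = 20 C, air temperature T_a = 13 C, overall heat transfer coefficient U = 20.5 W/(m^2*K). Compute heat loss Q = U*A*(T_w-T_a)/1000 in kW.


Temperature difference dT = 20 - 13 = 7 K
Heat loss (W) = U * A * dT = 20.5 * 9728 * 7 = 1395968 W
Convert to kW: 1395968 / 1000 = 1395.968 kW

1395.968 kW


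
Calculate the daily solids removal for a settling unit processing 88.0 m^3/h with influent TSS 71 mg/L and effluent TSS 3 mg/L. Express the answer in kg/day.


Concentration drop: TSS_in - TSS_out = 71 - 3 = 68 mg/L
Hourly solids removed = Q * dTSS = 88.0 m^3/h * 68 mg/L = 5984 g/h  (m^3/h * mg/L = g/h)
Daily solids removed = 5984 * 24 = 143616 g/day
Convert g to kg: 143616 / 1000 = 143.616 kg/day

143.616 kg/day


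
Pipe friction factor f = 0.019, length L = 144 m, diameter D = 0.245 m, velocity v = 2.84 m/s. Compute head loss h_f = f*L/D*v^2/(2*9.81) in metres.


v^2 = 2.84^2 = 8.0656 m^2/s^2
L/D = 144/0.245 = 587.7551
h_f = f*(L/D)*v^2/(2g) = 0.019 * 587.7551 * 8.0656 / 19.62 = 4.59079 m

4.59079 m


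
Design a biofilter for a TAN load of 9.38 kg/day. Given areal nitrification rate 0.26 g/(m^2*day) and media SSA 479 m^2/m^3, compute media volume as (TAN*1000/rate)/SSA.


A = 9.38*1000 / 0.26 = 36076.923 m^2
V = 36076.923 / 479 = 75.3172

75.3172 m^3


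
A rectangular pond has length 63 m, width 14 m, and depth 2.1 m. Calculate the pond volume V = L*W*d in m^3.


Base area = L * W = 63 * 14 = 882 m^2
Volume = area * depth = 882 * 2.1 = 1852.2 m^3

1852.2 m^3


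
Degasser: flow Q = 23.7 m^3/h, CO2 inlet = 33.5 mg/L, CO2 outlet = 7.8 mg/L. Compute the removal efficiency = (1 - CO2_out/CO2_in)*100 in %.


CO2_out / CO2_in = 7.8 / 33.5 = 0.23283582
Fraction remaining = 0.23283582
efficiency = (1 - 0.23283582) * 100 = 76.7164 %

76.7164 %


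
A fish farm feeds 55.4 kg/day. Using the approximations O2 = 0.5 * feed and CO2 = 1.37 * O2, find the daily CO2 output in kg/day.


O2 = 55.4 * 0.5 = 27.7
CO2 = 27.7 * 1.37 = 37.949

37.949 kg/day


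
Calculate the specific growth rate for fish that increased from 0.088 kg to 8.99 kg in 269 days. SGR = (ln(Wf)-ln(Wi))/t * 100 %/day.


ln(W_f) = ln(8.99) = 2.1961128
ln(W_i) = ln(0.088) = -2.4304185
ln(W_f) - ln(W_i) = 2.1961128 - -2.4304185 = 4.6265313
SGR = 4.6265313 / 269 * 100 = 1.7199 %/day

1.7199 %/day


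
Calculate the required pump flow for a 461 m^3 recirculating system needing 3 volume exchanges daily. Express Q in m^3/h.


Daily recirculation volume = 461 m^3 * 3 = 1383 m^3/day
Flow rate Q = daily volume / 24 h = 1383 / 24 = 57.625 m^3/h

57.625 m^3/h


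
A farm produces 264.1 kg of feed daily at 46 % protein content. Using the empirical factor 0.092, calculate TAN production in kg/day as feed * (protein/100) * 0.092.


Protein in feed = 264.1 * 46/100 = 121.486 kg/day
TAN = protein * 0.092 = 121.486 * 0.092 = 11.176712 kg/day

11.176712 kg/day


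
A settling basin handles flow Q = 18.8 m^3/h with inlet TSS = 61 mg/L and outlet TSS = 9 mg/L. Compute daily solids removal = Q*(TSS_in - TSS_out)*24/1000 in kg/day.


Concentration drop: TSS_in - TSS_out = 61 - 9 = 52 mg/L
Hourly solids removed = Q * dTSS = 18.8 m^3/h * 52 mg/L = 977.6 g/h  (m^3/h * mg/L = g/h)
Daily solids removed = 977.6 * 24 = 23462.4 g/day
Convert g to kg: 23462.4 / 1000 = 23.4624 kg/day

23.4624 kg/day


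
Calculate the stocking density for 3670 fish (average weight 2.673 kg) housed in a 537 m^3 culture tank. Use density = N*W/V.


Total biomass = 3670 fish * 2.673 kg = 9809.91 kg
Density = total biomass / volume = 9809.91 / 537 = 18.268 kg/m^3

18.268 kg/m^3


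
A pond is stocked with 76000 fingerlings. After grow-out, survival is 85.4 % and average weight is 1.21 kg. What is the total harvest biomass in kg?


Survivors = 76000 * 85.4/100 = 64904 fish
Harvest biomass = survivors * W_f = 64904 * 1.21 = 78533.84 kg

78533.84 kg


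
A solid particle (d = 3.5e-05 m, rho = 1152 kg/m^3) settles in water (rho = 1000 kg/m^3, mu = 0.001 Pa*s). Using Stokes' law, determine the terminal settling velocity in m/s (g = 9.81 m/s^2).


Density difference: rho_p - rho_f = 1152 - 1000 = 152 kg/m^3
d^2 = (3.5e-05)^2 = 1.225e-09 m^2
Numerator = (rho_p - rho_f) * g * d^2 = 152 * 9.81 * 1.225e-09 = 1.826622e-06
Denominator = 18 * mu = 18 * 0.001 = 0.018
v_s = 1.826622e-06 / 0.018 = 1.01479e-04 m/s
Check: Re = rho_f * v_s * d / mu = 1000 * 1.01479e-04 * 3.5e-05 / 0.001 = 0.00355 < 1, so Stokes' law applies.

1.01479e-04 m/s


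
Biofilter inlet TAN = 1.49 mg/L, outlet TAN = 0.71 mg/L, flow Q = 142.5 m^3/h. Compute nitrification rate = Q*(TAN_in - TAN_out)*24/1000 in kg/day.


Concentration drop: TAN_in - TAN_out = 1.49 - 0.71 = 0.78 mg/L
Hourly TAN removed = Q * dTAN = 142.5 m^3/h * 0.78 mg/L = 111.15 g/h  (m^3/h * mg/L = g/h)
Daily TAN removed = 111.15 * 24 = 2667.6 g/day
Convert to kg/day: 2667.6 / 1000 = 2.6676 kg/day

2.6676 kg/day


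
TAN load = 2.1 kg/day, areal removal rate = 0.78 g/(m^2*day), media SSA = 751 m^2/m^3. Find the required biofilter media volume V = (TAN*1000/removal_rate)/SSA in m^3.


A = 2.1*1000 / 0.78 = 2692.3077 m^2
V = 2692.3077 / 751 = 3.58496

3.58496 m^3


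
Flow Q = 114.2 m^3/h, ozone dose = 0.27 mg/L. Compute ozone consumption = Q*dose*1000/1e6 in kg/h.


O3 demand (mg/h) = Q * dose * 1000 = 114.2 * 0.27 * 1000 = 30834 mg/h
Convert mg to kg: 30834 / 1e6 = 0.030834 kg/h

0.030834 kg/h


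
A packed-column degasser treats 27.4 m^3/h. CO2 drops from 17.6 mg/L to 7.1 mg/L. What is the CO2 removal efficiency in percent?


CO2_out / CO2_in = 7.1 / 17.6 = 0.40340909
Fraction remaining = 0.40340909
efficiency = (1 - 0.40340909) * 100 = 59.6591 %

59.6591 %


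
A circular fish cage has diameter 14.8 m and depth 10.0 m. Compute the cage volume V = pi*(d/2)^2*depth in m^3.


r = d/2 = 14.8/2 = 7.4 m
Base area = pi*r^2 = pi*7.4^2 = 172.03361 m^2
Volume = 172.03361 * 10.0 = 1720.34 m^3

1720.34 m^3


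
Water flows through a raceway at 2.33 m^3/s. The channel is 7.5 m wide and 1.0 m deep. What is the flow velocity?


Cross-sectional area = W * d = 7.5 * 1.0 = 7.5 m^2
Velocity = Q / A = 2.33 / 7.5 = 0.310667 m/s

0.310667 m/s


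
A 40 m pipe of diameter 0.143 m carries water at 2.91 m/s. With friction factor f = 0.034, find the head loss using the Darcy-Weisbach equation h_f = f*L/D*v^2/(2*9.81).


v^2 = 2.91^2 = 8.4681 m^2/s^2
L/D = 40/0.143 = 279.72028
h_f = f*(L/D)*v^2/(2g) = 0.034 * 279.72028 * 8.4681 / 19.62 = 4.10478 m

4.10478 m


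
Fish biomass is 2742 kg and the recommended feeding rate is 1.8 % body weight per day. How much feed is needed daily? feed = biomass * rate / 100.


Feeding rate fraction = 1.8% / 100 = 0.018
Daily feed = 2742 kg * 0.018 = 49.356 kg/day

49.356 kg/day


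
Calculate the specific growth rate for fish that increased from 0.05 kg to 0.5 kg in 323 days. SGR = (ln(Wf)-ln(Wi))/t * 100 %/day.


ln(W_f) = ln(0.5) = -0.69314718
ln(W_i) = ln(0.05) = -2.9957323
ln(W_f) - ln(W_i) = -0.69314718 - -2.9957323 = 2.3025851
SGR = 2.3025851 / 323 * 100 = 0.712875 %/day

0.712875 %/day


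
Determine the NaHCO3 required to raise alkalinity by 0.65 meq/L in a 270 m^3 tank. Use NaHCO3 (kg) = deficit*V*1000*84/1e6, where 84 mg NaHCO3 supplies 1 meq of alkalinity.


Tank volume in L = 270 m^3 * 1000 = 270000 L
Total meq required = 0.65 meq/L * 270000 L = 175500 meq
NaHCO3 mass = 175500 meq * 84 mg/meq / 1e6 = 14.742 kg

14.742 kg


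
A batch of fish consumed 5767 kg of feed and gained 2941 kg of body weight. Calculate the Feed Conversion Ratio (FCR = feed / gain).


FCR = feed consumed / weight gained
FCR = 5767 kg / 2941 kg = 1.9609

1.9609


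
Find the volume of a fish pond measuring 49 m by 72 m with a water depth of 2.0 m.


Base area = L * W = 49 * 72 = 3528 m^2
Volume = area * depth = 3528 * 2.0 = 7056 m^3

7056 m^3


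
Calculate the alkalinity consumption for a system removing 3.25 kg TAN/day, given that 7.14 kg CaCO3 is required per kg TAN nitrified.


Alkalinity factor: 7.14 kg CaCO3 consumed per kg TAN nitrified
alk = 3.25 kg TAN * 7.14 = 23.205 kg CaCO3/day

23.205 kg CaCO3/day


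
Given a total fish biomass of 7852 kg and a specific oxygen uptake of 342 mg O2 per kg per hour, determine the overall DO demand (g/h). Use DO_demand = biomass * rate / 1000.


Total O2 consumption (mg/h) = 7852 kg * 342 mg/(kg*h) = 2685384 mg/h
Convert to g/h: 2685384 / 1000 = 2685.384 g/h

2685.384 g/h


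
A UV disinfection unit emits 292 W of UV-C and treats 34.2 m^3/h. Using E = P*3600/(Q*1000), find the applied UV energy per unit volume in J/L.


Energy delivered per hour = 292 W * 3600 s = 1051200 J/h
Volume treated per hour = 34.2 m^3/h * 1000 = 34200 L/h
dose = 1051200 / 34200 = 30.7368 J/L

30.7368 J/L


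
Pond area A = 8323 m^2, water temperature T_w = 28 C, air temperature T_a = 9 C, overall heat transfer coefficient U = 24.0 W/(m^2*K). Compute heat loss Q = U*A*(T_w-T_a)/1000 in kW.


Temperature difference dT = 28 - 9 = 19 K
Heat loss (W) = U * A * dT = 24.0 * 8323 * 19 = 3795288 W
Convert to kW: 3795288 / 1000 = 3795.288 kW

3795.288 kW
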